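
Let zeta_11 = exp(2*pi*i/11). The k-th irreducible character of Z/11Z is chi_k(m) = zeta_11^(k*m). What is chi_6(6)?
chi_6(6) = zeta_11^36 = exp(6*I*pi/11)

Justification: chi_6(6) = zeta_11^(6*6) = zeta_11^36. Since zeta_11^11 = 1, this equals zeta_11^3 = exp(2*pi*i*3/11) = exp(6*I*pi/11).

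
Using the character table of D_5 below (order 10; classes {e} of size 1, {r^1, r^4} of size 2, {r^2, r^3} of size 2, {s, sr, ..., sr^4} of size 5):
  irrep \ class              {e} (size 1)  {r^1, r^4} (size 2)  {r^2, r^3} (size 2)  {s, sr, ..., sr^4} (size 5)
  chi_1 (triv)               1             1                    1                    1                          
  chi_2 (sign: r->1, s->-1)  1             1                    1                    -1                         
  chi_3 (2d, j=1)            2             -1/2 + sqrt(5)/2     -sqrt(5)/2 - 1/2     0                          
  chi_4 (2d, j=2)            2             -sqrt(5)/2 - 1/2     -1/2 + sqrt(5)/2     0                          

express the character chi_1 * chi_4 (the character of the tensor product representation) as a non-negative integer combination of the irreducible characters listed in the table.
chi_1 tensor chi_4 = chi_4 (all other irreducibles have multiplicity 0).

Reasoning: The character of a tensor product is the pointwise product (chi_1 * chi_4)(C) = chi_1(C) * chi_4(C):
  {e}: (1)*(2), {r^1, r^4}: (1)*(-sqrt(5)/2 - 1/2), {r^2, r^3}: (1)*(-1/2 + sqrt(5)/2), {s, sr, ..., sr^4}: (1)*(0)
so (chi_1 * chi_4) takes values
  {e} -> 2, {r^1, r^4} -> -sqrt(5)/2 - 1/2, {r^2, r^3} -> -1/2 + sqrt(5)/2, {s, sr, ..., sr^4} -> 0.
Now take the inner product of this character with each irreducible chi from the table, <chi_1*chi_4, chi> = (1/10) sum_C |C| (chi_1*chi_4)(C) conj(chi(C)):
  <chi_1*chi_4, chi_1> = (1/10)[1*(2)*conj(1) + 2*(-sqrt(5)/2 - 1/2)*conj(1) + 2*(-1/2 + sqrt(5)/2)*conj(1) + 5*(0)*conj(1)]
      = (1/10)[(2) + (-sqrt(5) - 1) + (-1 + sqrt(5)) + (0)] = 0/10 = 0
  <chi_1*chi_4, chi_2> = (1/10)[1*(2)*conj(1) + 2*(-sqrt(5)/2 - 1/2)*conj(1) + 2*(-1/2 + sqrt(5)/2)*conj(1) + 5*(0)*conj(-1)]
      = (1/10)[(2) + (-sqrt(5) - 1) + (-1 + sqrt(5)) + (0)] = 0/10 = 0
  <chi_1*chi_4, chi_3> = (1/10)[1*(2)*conj(2) + 2*(-sqrt(5)/2 - 1/2)*conj(-1/2 + sqrt(5)/2) + 2*(-1/2 + sqrt(5)/2)*conj(-sqrt(5)/2 - 1/2) + 5*(0)*conj(0)]
      = (1/10)[(4) + (-2) + (-2) + (0)] = 0/10 = 0
  <chi_1*chi_4, chi_4> = (1/10)[1*(2)*conj(2) + 2*(-sqrt(5)/2 - 1/2)*conj(-sqrt(5)/2 - 1/2) + 2*(-1/2 + sqrt(5)/2)*conj(-1/2 + sqrt(5)/2) + 5*(0)*conj(0)]
      = (1/10)[(4) + (sqrt(5) + 3) + (3 - sqrt(5)) + (0)] = 10/10 = 1
Hence the multiplicities are chi_4: 1. Dimension check: dim(chi_1)*dim(chi_4) = 1*2 = 2 and sum (mult * dim) = 1*2 = 2.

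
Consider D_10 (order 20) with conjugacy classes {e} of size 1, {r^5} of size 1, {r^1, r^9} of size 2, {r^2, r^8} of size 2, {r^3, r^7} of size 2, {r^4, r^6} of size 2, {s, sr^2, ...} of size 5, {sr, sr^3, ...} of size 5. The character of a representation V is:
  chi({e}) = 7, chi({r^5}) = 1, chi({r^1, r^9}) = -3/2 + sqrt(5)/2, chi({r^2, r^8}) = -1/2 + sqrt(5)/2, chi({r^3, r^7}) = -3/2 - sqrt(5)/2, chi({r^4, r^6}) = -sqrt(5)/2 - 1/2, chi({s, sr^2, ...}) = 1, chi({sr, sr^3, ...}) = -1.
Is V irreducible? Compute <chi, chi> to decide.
Not irreducible (reducible): <chi, chi> = 4 > 1.

Reasoning: <chi, chi> = (1/|G|) sum_C |C| * |chi(C)|^2 = (1/20)[1*|7|^2 + 1*|1|^2 + 2*|-3/2 + sqrt(5)/2|^2 + 2*|-1/2 + sqrt(5)/2|^2 + 2*|-3/2 - sqrt(5)/2|^2 + 2*|-sqrt(5)/2 - 1/2|^2 + 5*|1|^2 + 5*|-1|^2]
  = (1/20)[(49) + (1) + (7 - 3*sqrt(5)) + (3 - sqrt(5)) + (3*sqrt(5) + 7) + (sqrt(5) + 3) + (5) + (5)] = 80/20 = 4.
A character is irreducible iff <chi, chi> = 1, so this representation is reducible.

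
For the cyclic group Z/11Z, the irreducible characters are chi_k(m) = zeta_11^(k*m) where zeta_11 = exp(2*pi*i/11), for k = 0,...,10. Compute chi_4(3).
chi_4(3) = zeta_11^12 = exp(2*I*pi/11)

chi_4(3) = zeta_11^(4*3) = zeta_11^12. Since zeta_11^11 = 1, this equals zeta_11^1 = exp(2*pi*i*1/11) = exp(2*I*pi/11).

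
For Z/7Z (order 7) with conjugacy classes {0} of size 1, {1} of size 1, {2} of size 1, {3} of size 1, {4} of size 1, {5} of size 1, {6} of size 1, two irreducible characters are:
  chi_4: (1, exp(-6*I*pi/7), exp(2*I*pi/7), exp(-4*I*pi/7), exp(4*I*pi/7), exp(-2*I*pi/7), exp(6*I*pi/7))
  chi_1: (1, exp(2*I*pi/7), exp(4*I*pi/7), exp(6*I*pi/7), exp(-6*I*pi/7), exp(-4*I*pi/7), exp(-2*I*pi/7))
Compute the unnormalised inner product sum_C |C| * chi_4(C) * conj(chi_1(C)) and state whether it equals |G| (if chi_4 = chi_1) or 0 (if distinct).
Sum = 0; so <chi_4, chi_1> = 0 (distinct irreducibles are orthogonal).

Derivation: Compute term by term over conjugacy classes (|C| * chi_4(C) * conj(chi_1(C))):
  1*(1)*conj(1) + 1*(exp(-6*I*pi/7))*conj(exp(2*I*pi/7)) + 1*(exp(2*I*pi/7))*conj(exp(4*I*pi/7)) + 1*(exp(-4*I*pi/7))*conj(exp(6*I*pi/7)) + 1*(exp(4*I*pi/7))*conj(exp(-6*I*pi/7)) + 1*(exp(-2*I*pi/7))*conj(exp(-4*I*pi/7)) + 1*(exp(6*I*pi/7))*conj(exp(-2*I*pi/7))
  = (1) + (exp(6*I*pi/7)) + (exp(-2*I*pi/7)) + (exp(4*I*pi/7)) + (exp(-4*I*pi/7)) + (exp(2*I*pi/7)) + (exp(-6*I*pi/7))
  = 0.
(Exp terms are combined using exp(i*s)*conj(exp(i*t)) = exp(i*(s-t)), and sums of them are collapsed using the identity that for every m > 1 the m distinct m-th roots of unity sum to 0, e.g. 1 + exp(2*I*pi/3) + exp(-2*I*pi/3) = 0.)
Dividing by |G| = 7 gives 0/7 = 0, matching the row-orthogonality relation <chi_4, chi_1> = [chi_4 = chi_1].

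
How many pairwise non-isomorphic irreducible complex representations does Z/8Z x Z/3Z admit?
24

Derivation: The number of irreducible complex representations of a finite group equals its number of conjugacy classes. Z/8Z x Z/3Z is abelian of order 24, so every element is its own conjugacy class: 24 classes, so Z/8Z x Z/3Z (order 24) has exactly 24 irreducible complex representations.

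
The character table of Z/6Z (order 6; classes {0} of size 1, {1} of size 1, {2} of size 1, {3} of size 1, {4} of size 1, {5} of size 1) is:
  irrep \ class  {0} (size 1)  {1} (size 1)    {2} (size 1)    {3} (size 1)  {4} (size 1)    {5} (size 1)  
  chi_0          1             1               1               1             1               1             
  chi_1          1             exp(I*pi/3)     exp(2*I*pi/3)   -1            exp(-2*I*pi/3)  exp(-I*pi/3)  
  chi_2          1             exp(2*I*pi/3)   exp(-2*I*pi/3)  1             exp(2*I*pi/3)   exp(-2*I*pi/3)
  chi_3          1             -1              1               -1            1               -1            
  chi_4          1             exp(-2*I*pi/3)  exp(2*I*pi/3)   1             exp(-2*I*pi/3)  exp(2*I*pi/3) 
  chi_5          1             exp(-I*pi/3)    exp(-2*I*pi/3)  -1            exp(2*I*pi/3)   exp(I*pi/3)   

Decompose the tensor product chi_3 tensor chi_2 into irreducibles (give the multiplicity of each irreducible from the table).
chi_3 tensor chi_2 = chi_5 (all other irreducibles have multiplicity 0).

Argument: The character of a tensor product is the pointwise product (chi_3 * chi_2)(C) = chi_3(C) * chi_2(C):
  {0}: (1)*(1), {1}: (-1)*(exp(2*I*pi/3)), {2}: (1)*(exp(-2*I*pi/3)), {3}: (-1)*(1), {4}: (1)*(exp(2*I*pi/3)), {5}: (-1)*(exp(-2*I*pi/3))
so (chi_3 * chi_2) takes values
  {0} -> 1, {1} -> -exp(2*I*pi/3), {2} -> exp(-2*I*pi/3), {3} -> -1, {4} -> exp(2*I*pi/3), {5} -> -exp(-2*I*pi/3).
Now take the inner product of this character with each irreducible chi from the table, <chi_3*chi_2, chi> = (1/6) sum_C |C| (chi_3*chi_2)(C) conj(chi(C)):
  <chi_3*chi_2, chi_0> = (1/6)[1*(1)*conj(1) + 1*(-exp(2*I*pi/3))*conj(1) + 1*(exp(-2*I*pi/3))*conj(1) + 1*(-1)*conj(1) + 1*(exp(2*I*pi/3))*conj(1) + 1*(-exp(-2*I*pi/3))*conj(1)]
      = (1/6)[(1) + (-exp(2*I*pi/3)) + (exp(-2*I*pi/3)) + (-1) + (exp(2*I*pi/3)) + (-exp(-2*I*pi/3))] = 0/6 = 0
  <chi_3*chi_2, chi_1> = (1/6)[1*(1)*conj(1) + 1*(-exp(2*I*pi/3))*conj(exp(I*pi/3)) + 1*(exp(-2*I*pi/3))*conj(exp(2*I*pi/3)) + 1*(-1)*conj(-1) + 1*(exp(2*I*pi/3))*conj(exp(-2*I*pi/3)) + 1*(-exp(-2*I*pi/3))*conj(exp(-I*pi/3))]
      = (1/6)[(1) + (-exp(I*pi/3)) + (exp(2*I*pi/3)) + (1) + (exp(-2*I*pi/3)) + (-exp(-I*pi/3))] = 0/6 = 0
  <chi_3*chi_2, chi_2> = (1/6)[1*(1)*conj(1) + 1*(-exp(2*I*pi/3))*conj(exp(2*I*pi/3)) + 1*(exp(-2*I*pi/3))*conj(exp(-2*I*pi/3)) + 1*(-1)*conj(1) + 1*(exp(2*I*pi/3))*conj(exp(2*I*pi/3)) + 1*(-exp(-2*I*pi/3))*conj(exp(-2*I*pi/3))]
      = (1/6)[(1) + (-1) + (1) + (-1) + (1) + (-1)] = 0/6 = 0
  <chi_3*chi_2, chi_3> = (1/6)[1*(1)*conj(1) + 1*(-exp(2*I*pi/3))*conj(-1) + 1*(exp(-2*I*pi/3))*conj(1) + 1*(-1)*conj(-1) + 1*(exp(2*I*pi/3))*conj(1) + 1*(-exp(-2*I*pi/3))*conj(-1)]
      = (1/6)[(1) + (exp(2*I*pi/3)) + (exp(-2*I*pi/3)) + (1) + (exp(2*I*pi/3)) + (exp(-2*I*pi/3))] = 0/6 = 0
  <chi_3*chi_2, chi_4> = (1/6)[1*(1)*conj(1) + 1*(-exp(2*I*pi/3))*conj(exp(-2*I*pi/3)) + 1*(exp(-2*I*pi/3))*conj(exp(2*I*pi/3)) + 1*(-1)*conj(1) + 1*(exp(2*I*pi/3))*conj(exp(-2*I*pi/3)) + 1*(-exp(-2*I*pi/3))*conj(exp(2*I*pi/3))]
      = (1/6)[(1) + (-exp(-2*I*pi/3)) + (exp(2*I*pi/3)) + (-1) + (exp(-2*I*pi/3)) + (-exp(2*I*pi/3))] = 0/6 = 0
  <chi_3*chi_2, chi_5> = (1/6)[1*(1)*conj(1) + 1*(-exp(2*I*pi/3))*conj(exp(-I*pi/3)) + 1*(exp(-2*I*pi/3))*conj(exp(-2*I*pi/3)) + 1*(-1)*conj(-1) + 1*(exp(2*I*pi/3))*conj(exp(2*I*pi/3)) + 1*(-exp(-2*I*pi/3))*conj(exp(I*pi/3))]
      = (1/6)[(1) + (1) + (1) + (1) + (1) + (1)] = 6/6 = 1
(Exp terms are combined using exp(i*s)*conj(exp(i*t)) = exp(i*(s-t)), and sums of them are collapsed using the identity that for every m > 1 the m distinct m-th roots of unity sum to 0, e.g. 1 + exp(2*I*pi/3) + exp(-2*I*pi/3) = 0.)
Hence the multiplicities are chi_5: 1. Dimension check: dim(chi_3)*dim(chi_2) = 1*1 = 1 and sum (mult * dim) = 1*1 = 1.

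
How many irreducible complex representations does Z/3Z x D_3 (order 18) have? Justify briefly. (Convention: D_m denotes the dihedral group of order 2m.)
9

Reasoning: The number of irreducible complex representations of a finite group equals its number of conjugacy classes. For a direct product, #classes(G x H) = #classes(G) * #classes(H). Z/3Z has 3 classes (abelian), D_3 has 3 classes, so 3 * 3 = 9, so Z/3Z x D_3 (order 18) has exactly 9 irreducible complex representations.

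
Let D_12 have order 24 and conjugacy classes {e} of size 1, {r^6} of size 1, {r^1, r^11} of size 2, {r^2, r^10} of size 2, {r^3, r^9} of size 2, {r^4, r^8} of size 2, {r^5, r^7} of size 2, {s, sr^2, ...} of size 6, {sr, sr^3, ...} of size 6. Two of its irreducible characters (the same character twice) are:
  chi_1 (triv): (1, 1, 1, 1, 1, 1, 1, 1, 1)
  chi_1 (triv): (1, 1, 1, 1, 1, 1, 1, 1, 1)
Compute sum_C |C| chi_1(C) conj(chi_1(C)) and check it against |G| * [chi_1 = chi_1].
Sum = 24 = |G| = 24; so <chi_1, chi_1> = 1 (norm-1 confirms irreducibility).

Derivation: Compute term by term over conjugacy classes (|C| * chi_1(C) * conj(chi_1(C))):
  1*(1)*conj(1) + 1*(1)*conj(1) + 2*(1)*conj(1) + 2*(1)*conj(1) + 2*(1)*conj(1) + 2*(1)*conj(1) + 2*(1)*conj(1) + 6*(1)*conj(1) + 6*(1)*conj(1)
  = (1) + (1) + (2) + (2) + (2) + (2) + (2) + (6) + (6)
  = 24.
Dividing by |G| = 24 gives 24/24 = 1, matching the row-orthogonality relation <chi_1, chi_1> = [chi_1 = chi_1].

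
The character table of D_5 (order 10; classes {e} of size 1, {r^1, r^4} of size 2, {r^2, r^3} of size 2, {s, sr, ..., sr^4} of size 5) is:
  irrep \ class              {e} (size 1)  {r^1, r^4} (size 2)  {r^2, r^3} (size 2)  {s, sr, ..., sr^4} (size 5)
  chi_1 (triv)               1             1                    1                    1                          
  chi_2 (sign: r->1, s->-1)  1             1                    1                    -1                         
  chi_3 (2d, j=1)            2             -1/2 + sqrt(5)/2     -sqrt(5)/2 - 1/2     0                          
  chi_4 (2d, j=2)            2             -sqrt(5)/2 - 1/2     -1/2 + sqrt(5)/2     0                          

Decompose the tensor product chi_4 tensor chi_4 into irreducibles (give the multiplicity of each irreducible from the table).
chi_4 tensor chi_4 = chi_1 + chi_2 + chi_3 (all other irreducibles have multiplicity 0).

Justification: The character of a tensor product is the pointwise product (chi_4 * chi_4)(C) = chi_4(C) * chi_4(C):
  {e}: (2)*(2), {r^1, r^4}: (-sqrt(5)/2 - 1/2)*(-sqrt(5)/2 - 1/2), {r^2, r^3}: (-1/2 + sqrt(5)/2)*(-1/2 + sqrt(5)/2), {s, sr, ..., sr^4}: (0)*(0)
so (chi_4 * chi_4) takes values
  {e} -> 4, {r^1, r^4} -> sqrt(5)/2 + 3/2, {r^2, r^3} -> 3/2 - sqrt(5)/2, {s, sr, ..., sr^4} -> 0.
Now take the inner product of this character with each irreducible chi from the table, <chi_4*chi_4, chi> = (1/10) sum_C |C| (chi_4*chi_4)(C) conj(chi(C)):
  <chi_4*chi_4, chi_1> = (1/10)[1*(4)*conj(1) + 2*(sqrt(5)/2 + 3/2)*conj(1) + 2*(3/2 - sqrt(5)/2)*conj(1) + 5*(0)*conj(1)]
      = (1/10)[(4) + (sqrt(5) + 3) + (3 - sqrt(5)) + (0)] = 10/10 = 1
  <chi_4*chi_4, chi_2> = (1/10)[1*(4)*conj(1) + 2*(sqrt(5)/2 + 3/2)*conj(1) + 2*(3/2 - sqrt(5)/2)*conj(1) + 5*(0)*conj(-1)]
      = (1/10)[(4) + (sqrt(5) + 3) + (3 - sqrt(5)) + (0)] = 10/10 = 1
  <chi_4*chi_4, chi_3> = (1/10)[1*(4)*conj(2) + 2*(sqrt(5)/2 + 3/2)*conj(-1/2 + sqrt(5)/2) + 2*(3/2 - sqrt(5)/2)*conj(-sqrt(5)/2 - 1/2) + 5*(0)*conj(0)]
      = (1/10)[(8) + (1 + sqrt(5)) + (1 - sqrt(5)) + (0)] = 10/10 = 1
  <chi_4*chi_4, chi_4> = (1/10)[1*(4)*conj(2) + 2*(sqrt(5)/2 + 3/2)*conj(-sqrt(5)/2 - 1/2) + 2*(3/2 - sqrt(5)/2)*conj(-1/2 + sqrt(5)/2) + 5*(0)*conj(0)]
      = (1/10)[(8) + (-2*sqrt(5) - 4) + (-4 + 2*sqrt(5)) + (0)] = 0/10 = 0
Hence the multiplicities are chi_1: 1, chi_2: 1, chi_3: 1. Dimension check: dim(chi_4)*dim(chi_4) = 2*2 = 4 and sum (mult * dim) = 1*1 + 1*1 + 1*2 = 4.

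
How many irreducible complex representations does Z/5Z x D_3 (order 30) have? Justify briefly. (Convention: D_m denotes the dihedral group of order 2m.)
15

Justification: The number of irreducible complex representations of a finite group equals its number of conjugacy classes. For a direct product, #classes(G x H) = #classes(G) * #classes(H). Z/5Z has 5 classes (abelian), D_3 has 3 classes, so 5 * 3 = 15, so Z/5Z x D_3 (order 30) has exactly 15 irreducible complex representations.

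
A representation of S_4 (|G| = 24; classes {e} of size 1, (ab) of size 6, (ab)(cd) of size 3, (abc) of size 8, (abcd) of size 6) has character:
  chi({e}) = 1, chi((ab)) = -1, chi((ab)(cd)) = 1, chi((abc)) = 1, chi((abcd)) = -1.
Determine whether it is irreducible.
Irreducible: <chi, chi> = 1.

Working: <chi, chi> = (1/|G|) sum_C |C| * |chi(C)|^2 = (1/24)[1*|1|^2 + 6*|-1|^2 + 3*|1|^2 + 8*|1|^2 + 6*|-1|^2]
  = (1/24)[(1) + (6) + (3) + (8) + (6)] = 24/24 = 1.
A character is irreducible iff <chi, chi> = 1, so this representation is irreducible.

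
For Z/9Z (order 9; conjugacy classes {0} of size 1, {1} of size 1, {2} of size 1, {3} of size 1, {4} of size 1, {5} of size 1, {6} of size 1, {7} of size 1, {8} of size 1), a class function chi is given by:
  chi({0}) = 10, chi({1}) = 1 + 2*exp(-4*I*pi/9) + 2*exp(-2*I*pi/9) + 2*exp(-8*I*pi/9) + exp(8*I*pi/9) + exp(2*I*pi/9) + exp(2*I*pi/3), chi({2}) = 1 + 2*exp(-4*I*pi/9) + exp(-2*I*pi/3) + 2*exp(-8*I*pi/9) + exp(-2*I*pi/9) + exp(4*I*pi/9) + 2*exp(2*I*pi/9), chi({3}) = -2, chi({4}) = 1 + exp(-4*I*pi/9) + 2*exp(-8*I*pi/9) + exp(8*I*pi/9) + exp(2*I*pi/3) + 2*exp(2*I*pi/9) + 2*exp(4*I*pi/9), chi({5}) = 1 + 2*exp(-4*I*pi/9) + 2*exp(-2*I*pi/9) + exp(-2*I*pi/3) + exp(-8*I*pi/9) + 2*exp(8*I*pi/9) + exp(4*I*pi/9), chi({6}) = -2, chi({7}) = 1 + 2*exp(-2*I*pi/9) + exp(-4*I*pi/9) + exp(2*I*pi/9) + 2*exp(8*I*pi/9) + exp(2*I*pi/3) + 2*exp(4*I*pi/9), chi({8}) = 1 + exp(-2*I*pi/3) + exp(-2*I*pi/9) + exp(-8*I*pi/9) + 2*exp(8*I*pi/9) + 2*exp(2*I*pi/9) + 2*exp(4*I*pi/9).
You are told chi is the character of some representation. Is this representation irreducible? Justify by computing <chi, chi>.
Not irreducible (reducible): <chi, chi> = 16 > 1.

Explanation: <chi, chi> = (1/|G|) sum_C |C| * |chi(C)|^2 = (1/9)[1*|10|^2 + 1*|1 + 2*exp(-4*I*pi/9) + 2*exp(-2*I*pi/9) + 2*exp(-8*I*pi/9) + exp(8*I*pi/9) + exp(2*I*pi/9) + exp(2*I*pi/3)|^2 + 1*|1 + 2*exp(-4*I*pi/9) + exp(-2*I*pi/3) + 2*exp(-8*I*pi/9) + exp(-2*I*pi/9) + exp(4*I*pi/9) + 2*exp(2*I*pi/9)|^2 + 1*|-2|^2 + 1*|1 + exp(-4*I*pi/9) + 2*exp(-8*I*pi/9) + exp(8*I*pi/9) + exp(2*I*pi/3) + 2*exp(2*I*pi/9) + 2*exp(4*I*pi/9)|^2 + 1*|1 + 2*exp(-4*I*pi/9) + 2*exp(-2*I*pi/9) + exp(-2*I*pi/3) + exp(-8*I*pi/9) + 2*exp(8*I*pi/9) + exp(4*I*pi/9)|^2 + 1*|-2|^2 + 1*|1 + 2*exp(-2*I*pi/9) + exp(-4*I*pi/9) + exp(2*I*pi/9) + 2*exp(8*I*pi/9) + exp(2*I*pi/3) + 2*exp(4*I*pi/9)|^2 + 1*|1 + exp(-2*I*pi/3) + exp(-2*I*pi/9) + exp(-8*I*pi/9) + 2*exp(8*I*pi/9) + 2*exp(2*I*pi/9) + 2*exp(4*I*pi/9)|^2]
  = (1/9)[(100) + (16 + 11*exp(-4*I*pi/9) + 10*exp(-2*I*pi/3) + 10*exp(-2*I*pi/9) + 11*exp(-8*I*pi/9) + 11*exp(8*I*pi/9) + 10*exp(2*I*pi/9) + 10*exp(2*I*pi/3) + 11*exp(4*I*pi/9)) + (16 + 10*exp(-4*I*pi/9) + 10*exp(-2*I*pi/3) + 11*exp(-2*I*pi/9) + 11*exp(-8*I*pi/9) + 11*exp(8*I*pi/9) + 11*exp(2*I*pi/9) + 10*exp(2*I*pi/3) + 10*exp(4*I*pi/9)) + (4) + (16 + 11*exp(-4*I*pi/9) + 10*exp(-2*I*pi/3) + 11*exp(-2*I*pi/9) + 10*exp(-8*I*pi/9) + 10*exp(8*I*pi/9) + 11*exp(2*I*pi/9) + 10*exp(2*I*pi/3) + 11*exp(4*I*pi/9)) + (16 + 11*exp(-4*I*pi/9) + 10*exp(-2*I*pi/3) + 11*exp(-2*I*pi/9) + 10*exp(-8*I*pi/9) + 10*exp(8*I*pi/9) + 11*exp(2*I*pi/9) + 10*exp(2*I*pi/3) + 11*exp(4*I*pi/9)) + (4) + (16 + 10*exp(-4*I*pi/9) + 10*exp(-2*I*pi/3) + 11*exp(-2*I*pi/9) + 11*exp(-8*I*pi/9) + 11*exp(8*I*pi/9) + 11*exp(2*I*pi/9) + 10*exp(2*I*pi/3) + 10*exp(4*I*pi/9)) + (16 + 11*exp(-4*I*pi/9) + 10*exp(-2*I*pi/3) + 10*exp(-2*I*pi/9) + 11*exp(-8*I*pi/9) + 11*exp(8*I*pi/9) + 10*exp(2*I*pi/9) + 10*exp(2*I*pi/3) + 11*exp(4*I*pi/9))] = 144/9 = 16.
(Exp terms are combined using exp(i*s)*conj(exp(i*t)) = exp(i*(s-t)), and sums of them are collapsed using the identity that for every m > 1 the m distinct m-th roots of unity sum to 0, e.g. 1 + exp(2*I*pi/3) + exp(-2*I*pi/3) = 0.)
A character is irreducible iff <chi, chi> = 1, so this representation is reducible.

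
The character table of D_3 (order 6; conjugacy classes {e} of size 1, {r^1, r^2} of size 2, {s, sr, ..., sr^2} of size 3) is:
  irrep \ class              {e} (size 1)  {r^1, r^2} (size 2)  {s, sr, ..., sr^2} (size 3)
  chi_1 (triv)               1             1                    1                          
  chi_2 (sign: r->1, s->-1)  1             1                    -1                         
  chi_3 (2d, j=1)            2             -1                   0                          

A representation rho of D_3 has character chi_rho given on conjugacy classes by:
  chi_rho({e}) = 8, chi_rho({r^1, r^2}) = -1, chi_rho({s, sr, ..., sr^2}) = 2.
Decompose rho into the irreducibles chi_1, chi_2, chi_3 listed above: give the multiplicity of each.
Multiplicities: chi_1: 2, chi_2: 0, chi_3: 3.

Solution. Use <chi_rho, chi> = (1/|G|) sum_C |C| * chi_rho(C) * conj(chi(C)) with |G| = 6 for each irreducible chi in the table:
  <chi_rho, chi_1> = (1/6)[1*(8)*conj(1) + 2*(-1)*conj(1) + 3*(2)*conj(1)]
      = (1/6)[(8) + (-2) + (6)] = 12/6 = 2
  <chi_rho, chi_2> = (1/6)[1*(8)*conj(1) + 2*(-1)*conj(1) + 3*(2)*conj(-1)]
      = (1/6)[(8) + (-2) + (-6)] = 0/6 = 0
  <chi_rho, chi_3> = (1/6)[1*(8)*conj(2) + 2*(-1)*conj(-1) + 3*(2)*conj(0)]
      = (1/6)[(16) + (2) + (0)] = 18/6 = 3
Dimension check: dim(rho) = sum (mult * dim) = 2*1 + 0*1 + 3*2 = 8 = chi_rho(e) = 8.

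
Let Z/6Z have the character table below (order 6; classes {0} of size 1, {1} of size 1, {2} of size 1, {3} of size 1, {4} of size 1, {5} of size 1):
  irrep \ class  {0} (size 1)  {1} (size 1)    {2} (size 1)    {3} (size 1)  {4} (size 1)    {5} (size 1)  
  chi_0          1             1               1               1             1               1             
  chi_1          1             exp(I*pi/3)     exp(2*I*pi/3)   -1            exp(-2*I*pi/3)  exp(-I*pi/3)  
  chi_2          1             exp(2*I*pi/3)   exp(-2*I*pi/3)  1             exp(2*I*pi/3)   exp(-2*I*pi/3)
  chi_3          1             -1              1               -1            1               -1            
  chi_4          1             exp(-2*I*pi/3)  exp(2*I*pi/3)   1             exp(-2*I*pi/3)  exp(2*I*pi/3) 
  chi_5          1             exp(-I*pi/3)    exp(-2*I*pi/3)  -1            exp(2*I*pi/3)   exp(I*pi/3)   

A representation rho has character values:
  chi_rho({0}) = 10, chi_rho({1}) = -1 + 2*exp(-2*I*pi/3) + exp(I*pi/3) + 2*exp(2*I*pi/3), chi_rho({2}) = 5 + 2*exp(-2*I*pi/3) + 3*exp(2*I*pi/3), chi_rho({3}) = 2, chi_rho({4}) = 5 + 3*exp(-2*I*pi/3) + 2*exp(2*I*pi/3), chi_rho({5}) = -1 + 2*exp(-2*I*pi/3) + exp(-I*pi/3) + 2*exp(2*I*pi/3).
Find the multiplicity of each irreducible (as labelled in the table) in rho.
Multiplicities: chi_0: 2, chi_1: 1, chi_2: 2, chi_3: 3, chi_4: 2, chi_5: 0.

Why: Use <chi_rho, chi> = (1/|G|) sum_C |C| * chi_rho(C) * conj(chi(C)) with |G| = 6 for each irreducible chi in the table:
  <chi_rho, chi_0> = (1/6)[1*(10)*conj(1) + 1*(-1 + 2*exp(-2*I*pi/3) + exp(I*pi/3) + 2*exp(2*I*pi/3))*conj(1) + 1*(5 + 2*exp(-2*I*pi/3) + 3*exp(2*I*pi/3))*conj(1) + 1*(2)*conj(1) + 1*(5 + 3*exp(-2*I*pi/3) + 2*exp(2*I*pi/3))*conj(1) + 1*(-1 + 2*exp(-2*I*pi/3) + exp(-I*pi/3) + 2*exp(2*I*pi/3))*conj(1)]
      = (1/6)[(10) + (-1 + 2*exp(-2*I*pi/3) + exp(I*pi/3) + 2*exp(2*I*pi/3)) + (5 + 2*exp(-2*I*pi/3) + 3*exp(2*I*pi/3)) + (2) + (5 + 3*exp(-2*I*pi/3) + 2*exp(2*I*pi/3)) + (-1 + 2*exp(-2*I*pi/3) + exp(-I*pi/3) + 2*exp(2*I*pi/3))] = 12/6 = 2
  <chi_rho, chi_1> = (1/6)[1*(10)*conj(1) + 1*(-1 + 2*exp(-2*I*pi/3) + exp(I*pi/3) + 2*exp(2*I*pi/3))*conj(exp(I*pi/3)) + 1*(5 + 2*exp(-2*I*pi/3) + 3*exp(2*I*pi/3))*conj(exp(2*I*pi/3)) + 1*(2)*conj(-1) + 1*(5 + 3*exp(-2*I*pi/3) + 2*exp(2*I*pi/3))*conj(exp(-2*I*pi/3)) + 1*(-1 + 2*exp(-2*I*pi/3) + exp(-I*pi/3) + 2*exp(2*I*pi/3))*conj(exp(-I*pi/3))]
      = (1/6)[(10) + (-1 - exp(-I*pi/3) + 2*exp(I*pi/3)) + (3 + 5*exp(-2*I*pi/3) + 2*exp(2*I*pi/3)) + (-2) + (3 + 2*exp(-2*I*pi/3) + 5*exp(2*I*pi/3)) + (-1 + 2*exp(-I*pi/3) - exp(I*pi/3))] = 6/6 = 1
  <chi_rho, chi_2> = (1/6)[1*(10)*conj(1) + 1*(-1 + 2*exp(-2*I*pi/3) + exp(I*pi/3) + 2*exp(2*I*pi/3))*conj(exp(2*I*pi/3)) + 1*(5 + 2*exp(-2*I*pi/3) + 3*exp(2*I*pi/3))*conj(exp(-2*I*pi/3)) + 1*(2)*conj(1) + 1*(5 + 3*exp(-2*I*pi/3) + 2*exp(2*I*pi/3))*conj(exp(2*I*pi/3)) + 1*(-1 + 2*exp(-2*I*pi/3) + exp(-I*pi/3) + 2*exp(2*I*pi/3))*conj(exp(-2*I*pi/3))]
      = (1/6)[(10) + (2 + exp(-I*pi/3) - exp(-2*I*pi/3) + 2*exp(2*I*pi/3)) + (2 + 3*exp(-2*I*pi/3) + 5*exp(2*I*pi/3)) + (2) + (2 + 5*exp(-2*I*pi/3) + 3*exp(2*I*pi/3)) + (2 + 2*exp(-2*I*pi/3) - exp(2*I*pi/3) + exp(I*pi/3))] = 12/6 = 2
  <chi_rho, chi_3> = (1/6)[1*(10)*conj(1) + 1*(-1 + 2*exp(-2*I*pi/3) + exp(I*pi/3) + 2*exp(2*I*pi/3))*conj(-1) + 1*(5 + 2*exp(-2*I*pi/3) + 3*exp(2*I*pi/3))*conj(1) + 1*(2)*conj(-1) + 1*(5 + 3*exp(-2*I*pi/3) + 2*exp(2*I*pi/3))*conj(1) + 1*(-1 + 2*exp(-2*I*pi/3) + exp(-I*pi/3) + 2*exp(2*I*pi/3))*conj(-1)]
      = (1/6)[(10) + (1 - 2*exp(2*I*pi/3) - exp(I*pi/3) - 2*exp(-2*I*pi/3)) + (5 + 2*exp(-2*I*pi/3) + 3*exp(2*I*pi/3)) + (-2) + (5 + 3*exp(-2*I*pi/3) + 2*exp(2*I*pi/3)) + (1 - 2*exp(2*I*pi/3) - exp(-I*pi/3) - 2*exp(-2*I*pi/3))] = 18/6 = 3
  <chi_rho, chi_4> = (1/6)[1*(10)*conj(1) + 1*(-1 + 2*exp(-2*I*pi/3) + exp(I*pi/3) + 2*exp(2*I*pi/3))*conj(exp(-2*I*pi/3)) + 1*(5 + 2*exp(-2*I*pi/3) + 3*exp(2*I*pi/3))*conj(exp(2*I*pi/3)) + 1*(2)*conj(1) + 1*(5 + 3*exp(-2*I*pi/3) + 2*exp(2*I*pi/3))*conj(exp(-2*I*pi/3)) + 1*(-1 + 2*exp(-2*I*pi/3) + exp(-I*pi/3) + 2*exp(2*I*pi/3))*conj(exp(2*I*pi/3))]
      = (1/6)[(10) + (1 + 2*exp(-2*I*pi/3) - exp(2*I*pi/3)) + (3 + 5*exp(-2*I*pi/3) + 2*exp(2*I*pi/3)) + (2) + (3 + 2*exp(-2*I*pi/3) + 5*exp(2*I*pi/3)) + (1 - exp(-2*I*pi/3) + 2*exp(2*I*pi/3))] = 12/6 = 2
  <chi_rho, chi_5> = (1/6)[1*(10)*conj(1) + 1*(-1 + 2*exp(-2*I*pi/3) + exp(I*pi/3) + 2*exp(2*I*pi/3))*conj(exp(-I*pi/3)) + 1*(5 + 2*exp(-2*I*pi/3) + 3*exp(2*I*pi/3))*conj(exp(-2*I*pi/3)) + 1*(2)*conj(-1) + 1*(5 + 3*exp(-2*I*pi/3) + 2*exp(2*I*pi/3))*conj(exp(2*I*pi/3)) + 1*(-1 + 2*exp(-2*I*pi/3) + exp(-I*pi/3) + 2*exp(2*I*pi/3))*conj(exp(I*pi/3))]
      = (1/6)[(10) + (-2 + 2*exp(-I*pi/3) - exp(I*pi/3) + exp(2*I*pi/3)) + (2 + 3*exp(-2*I*pi/3) + 5*exp(2*I*pi/3)) + (-2) + (2 + 5*exp(-2*I*pi/3) + 3*exp(2*I*pi/3)) + (-2 + exp(-2*I*pi/3) - exp(-I*pi/3) + 2*exp(I*pi/3))] = 0/6 = 0
(Exp terms are combined using exp(i*s)*conj(exp(i*t)) = exp(i*(s-t)), and sums of them are collapsed using the identity that for every m > 1 the m distinct m-th roots of unity sum to 0, e.g. 1 + exp(2*I*pi/3) + exp(-2*I*pi/3) = 0.)
Dimension check: dim(rho) = sum (mult * dim) = 2*1 + 1*1 + 2*1 + 3*1 + 2*1 + 0*1 = 10 = chi_rho(e) = 10.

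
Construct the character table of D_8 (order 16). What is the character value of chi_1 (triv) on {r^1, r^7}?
Conjugacy classes: {e} of size 1, {r^4} of size 1, {r^1, r^7} of size 2, {r^2, r^6} of size 2, {r^3, r^5} of size 2, {s, sr^2, ...} of size 4, {sr, sr^3, ...} of size 4.
Character table:
  irrep \ class              {e} (size 1)  {r^4} (size 1)  {r^1, r^7} (size 2)  {r^2, r^6} (size 2)  {r^3, r^5} (size 2)  {s, sr^2, ...} (size 4)  {sr, sr^3, ...} (size 4)
  chi_1 (triv)               1             1               1                    1                    1                    1                        1                       
  chi_2 (sign: r->1, s->-1)  1             1               1                    1                    1                    -1                       -1                      
  chi_3 (r->-1, s->1)        1             1               -1                   1                    -1                   1                        -1                      
  chi_4 (r->-1, s->-1)       1             1               -1                   1                    -1                   -1                       1                       
  chi_5 (2d, j=1)            2             -2              sqrt(2)              0                    -sqrt(2)             0                        0                       
  chi_6 (2d, j=2)            2             2               0                    -2                   0                    0                        0                       
  chi_7 (2d, j=3)            2             -2              -sqrt(2)             0                    sqrt(2)              0                        0                       

Spot check: chi_1 (triv) on {r^1, r^7} = 1.

Working: D_8 has order 2*8 = 16 with 7 conjugacy classes, hence 7 irreducibles. Sum of squared dims 1 + 1 + 1 + 1 + 4 + 4 + 4 = 16 = |G|. Linear characters come from the abelianisation; the 2-dimensional irreps have character r^k -> 2*cos(2*pi*j*k/8), reflections -> 0.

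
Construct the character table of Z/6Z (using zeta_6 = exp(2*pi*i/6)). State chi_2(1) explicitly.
Character table of Z/6Z (irreps indexed chi_0,...,chi_5 with chi_k(m) = zeta_6^(k*m), zeta_6 = exp(2*pi*i/6)):
  irrep \ class  {0} (size 1)  {1} (size 1)    {2} (size 1)    {3} (size 1)  {4} (size 1)    {5} (size 1)  
  chi_0          1             1               1               1             1               1             
  chi_1          1             exp(I*pi/3)     exp(2*I*pi/3)   -1            exp(-2*I*pi/3)  exp(-I*pi/3)  
  chi_2          1             exp(2*I*pi/3)   exp(-2*I*pi/3)  1             exp(2*I*pi/3)   exp(-2*I*pi/3)
  chi_3          1             -1              1               -1            1               -1            
  chi_4          1             exp(-2*I*pi/3)  exp(2*I*pi/3)   1             exp(-2*I*pi/3)  exp(2*I*pi/3) 
  chi_5          1             exp(-I*pi/3)    exp(-2*I*pi/3)  -1            exp(2*I*pi/3)   exp(I*pi/3)   

Spot check: chi_2(1) = zeta_6^(2*1) = zeta_6^2 = exp(2*I*pi/3).

Why: Z/6Z is abelian, so all 6 irreducible complex representations are 1-dimensional. They are given by chi_k(m) = zeta_6^(k*m) for k = 0,...,5. Row orthogonality: sum_m chi_k(m) conj(chi_l(m)) = 6 * [k = l].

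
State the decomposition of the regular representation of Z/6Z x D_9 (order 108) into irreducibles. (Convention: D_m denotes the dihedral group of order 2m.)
Each irreducible V_i of dimension d_i appears with multiplicity d_i, i.e. rho_reg = (direct sum over all irreducibles V_i) d_i V_i. The irreducible dimensions for Z/6Z x D_9 are 1, 1, 1, 1, 1, 1, 1, 1, 1, 1, 1, 1, 2, 2, 2, 2, 2, 2, 2, 2, 2, 2, 2, 2, 2, 2, 2, 2, 2, 2, 2, 2, 2, 2, 2, 2: 12 irreducibles of dimension 1, each with multiplicity 1; 24 irreducibles of dimension 2, each with multiplicity 2. Total dimension 12*1*1 + 24*2*2 = 108 = |G|.

General theorem: in the regular representation of a finite group G, each irreducible appears with multiplicity equal to its dimension. Check: dim(rho_reg) = sum d_i^2 = 1 + 1 + 1 + 1 + 1 + 1 + 1 + 1 + 1 + 1 + 1 + 1 + 4 + 4 + 4 + 4 + 4 + 4 + 4 + 4 + 4 + 4 + 4 + 4 + 4 + 4 + 4 + 4 + 4 + 4 + 4 + 4 + 4 + 4 + 4 + 4 = 108 = |G|.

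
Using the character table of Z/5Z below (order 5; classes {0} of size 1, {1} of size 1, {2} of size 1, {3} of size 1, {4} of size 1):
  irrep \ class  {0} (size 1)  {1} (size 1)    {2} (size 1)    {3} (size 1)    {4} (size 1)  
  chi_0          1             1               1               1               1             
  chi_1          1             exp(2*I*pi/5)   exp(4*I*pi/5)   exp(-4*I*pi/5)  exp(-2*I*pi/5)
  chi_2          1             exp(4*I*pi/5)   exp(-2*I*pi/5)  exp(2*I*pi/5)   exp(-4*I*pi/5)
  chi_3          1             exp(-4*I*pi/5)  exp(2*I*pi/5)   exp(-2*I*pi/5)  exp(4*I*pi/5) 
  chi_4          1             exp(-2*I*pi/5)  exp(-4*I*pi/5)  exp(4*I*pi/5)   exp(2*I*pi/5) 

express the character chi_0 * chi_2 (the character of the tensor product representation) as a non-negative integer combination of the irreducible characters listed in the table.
chi_0 tensor chi_2 = chi_2 (all other irreducibles have multiplicity 0).

Why: The character of a tensor product is the pointwise product (chi_0 * chi_2)(C) = chi_0(C) * chi_2(C):
  {0}: (1)*(1), {1}: (1)*(exp(4*I*pi/5)), {2}: (1)*(exp(-2*I*pi/5)), {3}: (1)*(exp(2*I*pi/5)), {4}: (1)*(exp(-4*I*pi/5))
so (chi_0 * chi_2) takes values
  {0} -> 1, {1} -> exp(4*I*pi/5), {2} -> exp(-2*I*pi/5), {3} -> exp(2*I*pi/5), {4} -> exp(-4*I*pi/5).
Now take the inner product of this character with each irreducible chi from the table, <chi_0*chi_2, chi> = (1/5) sum_C |C| (chi_0*chi_2)(C) conj(chi(C)):
  <chi_0*chi_2, chi_0> = (1/5)[1*(1)*conj(1) + 1*(exp(4*I*pi/5))*conj(1) + 1*(exp(-2*I*pi/5))*conj(1) + 1*(exp(2*I*pi/5))*conj(1) + 1*(exp(-4*I*pi/5))*conj(1)]
      = (1/5)[(1) + (exp(4*I*pi/5)) + (exp(-2*I*pi/5)) + (exp(2*I*pi/5)) + (exp(-4*I*pi/5))] = 0/5 = 0
  <chi_0*chi_2, chi_1> = (1/5)[1*(1)*conj(1) + 1*(exp(4*I*pi/5))*conj(exp(2*I*pi/5)) + 1*(exp(-2*I*pi/5))*conj(exp(4*I*pi/5)) + 1*(exp(2*I*pi/5))*conj(exp(-4*I*pi/5)) + 1*(exp(-4*I*pi/5))*conj(exp(-2*I*pi/5))]
      = (1/5)[(1) + (exp(2*I*pi/5)) + (exp(4*I*pi/5)) + (exp(-4*I*pi/5)) + (exp(-2*I*pi/5))] = 0/5 = 0
  <chi_0*chi_2, chi_2> = (1/5)[1*(1)*conj(1) + 1*(exp(4*I*pi/5))*conj(exp(4*I*pi/5)) + 1*(exp(-2*I*pi/5))*conj(exp(-2*I*pi/5)) + 1*(exp(2*I*pi/5))*conj(exp(2*I*pi/5)) + 1*(exp(-4*I*pi/5))*conj(exp(-4*I*pi/5))]
      = (1/5)[(1) + (1) + (1) + (1) + (1)] = 5/5 = 1
  <chi_0*chi_2, chi_3> = (1/5)[1*(1)*conj(1) + 1*(exp(4*I*pi/5))*conj(exp(-4*I*pi/5)) + 1*(exp(-2*I*pi/5))*conj(exp(2*I*pi/5)) + 1*(exp(2*I*pi/5))*conj(exp(-2*I*pi/5)) + 1*(exp(-4*I*pi/5))*conj(exp(4*I*pi/5))]
      = (1/5)[(1) + (exp(-2*I*pi/5)) + (exp(-4*I*pi/5)) + (exp(4*I*pi/5)) + (exp(2*I*pi/5))] = 0/5 = 0
  <chi_0*chi_2, chi_4> = (1/5)[1*(1)*conj(1) + 1*(exp(4*I*pi/5))*conj(exp(-2*I*pi/5)) + 1*(exp(-2*I*pi/5))*conj(exp(-4*I*pi/5)) + 1*(exp(2*I*pi/5))*conj(exp(4*I*pi/5)) + 1*(exp(-4*I*pi/5))*conj(exp(2*I*pi/5))]
      = (1/5)[(1) + (exp(-4*I*pi/5)) + (exp(2*I*pi/5)) + (exp(-2*I*pi/5)) + (exp(4*I*pi/5))] = 0/5 = 0
(Exp terms are combined using exp(i*s)*conj(exp(i*t)) = exp(i*(s-t)), and sums of them are collapsed using the identity that for every m > 1 the m distinct m-th roots of unity sum to 0, e.g. 1 + exp(2*I*pi/3) + exp(-2*I*pi/3) = 0.)
Hence the multiplicities are chi_2: 1. Dimension check: dim(chi_0)*dim(chi_2) = 1*1 = 1 and sum (mult * dim) = 1*1 = 1.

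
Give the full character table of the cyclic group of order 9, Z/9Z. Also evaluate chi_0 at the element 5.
Character table of Z/9Z (irreps indexed chi_0,...,chi_8 with chi_k(m) = zeta_9^(k*m), zeta_9 = exp(2*pi*i/9)):
  irrep \ class  {0} (size 1)  {1} (size 1)    {2} (size 1)    {3} (size 1)    {4} (size 1)    {5} (size 1)    {6} (size 1)    {7} (size 1)    {8} (size 1)  
  chi_0          1             1               1               1               1               1               1               1               1             
  chi_1          1             exp(2*I*pi/9)   exp(4*I*pi/9)   exp(2*I*pi/3)   exp(8*I*pi/9)   exp(-8*I*pi/9)  exp(-2*I*pi/3)  exp(-4*I*pi/9)  exp(-2*I*pi/9)
  chi_2          1             exp(4*I*pi/9)   exp(8*I*pi/9)   exp(-2*I*pi/3)  exp(-2*I*pi/9)  exp(2*I*pi/9)   exp(2*I*pi/3)   exp(-8*I*pi/9)  exp(-4*I*pi/9)
  chi_3          1             exp(2*I*pi/3)   exp(-2*I*pi/3)  1               exp(2*I*pi/3)   exp(-2*I*pi/3)  1               exp(2*I*pi/3)   exp(-2*I*pi/3)
  chi_4          1             exp(8*I*pi/9)   exp(-2*I*pi/9)  exp(2*I*pi/3)   exp(-4*I*pi/9)  exp(4*I*pi/9)   exp(-2*I*pi/3)  exp(2*I*pi/9)   exp(-8*I*pi/9)
  chi_5          1             exp(-8*I*pi/9)  exp(2*I*pi/9)   exp(-2*I*pi/3)  exp(4*I*pi/9)   exp(-4*I*pi/9)  exp(2*I*pi/3)   exp(-2*I*pi/9)  exp(8*I*pi/9) 
  chi_6          1             exp(-2*I*pi/3)  exp(2*I*pi/3)   1               exp(-2*I*pi/3)  exp(2*I*pi/3)   1               exp(-2*I*pi/3)  exp(2*I*pi/3) 
  chi_7          1             exp(-4*I*pi/9)  exp(-8*I*pi/9)  exp(2*I*pi/3)   exp(2*I*pi/9)   exp(-2*I*pi/9)  exp(-2*I*pi/3)  exp(8*I*pi/9)   exp(4*I*pi/9) 
  chi_8          1             exp(-2*I*pi/9)  exp(-4*I*pi/9)  exp(-2*I*pi/3)  exp(-8*I*pi/9)  exp(8*I*pi/9)   exp(2*I*pi/3)   exp(4*I*pi/9)   exp(2*I*pi/9) 

Spot check: chi_0(5) = zeta_9^(0*5) = zeta_9^0 = 1.

Justification: Z/9Z is abelian, so all 9 irreducible complex representations are 1-dimensional. They are given by chi_k(m) = zeta_9^(k*m) for k = 0,...,8. Row orthogonality: sum_m chi_k(m) conj(chi_l(m)) = 9 * [k = l].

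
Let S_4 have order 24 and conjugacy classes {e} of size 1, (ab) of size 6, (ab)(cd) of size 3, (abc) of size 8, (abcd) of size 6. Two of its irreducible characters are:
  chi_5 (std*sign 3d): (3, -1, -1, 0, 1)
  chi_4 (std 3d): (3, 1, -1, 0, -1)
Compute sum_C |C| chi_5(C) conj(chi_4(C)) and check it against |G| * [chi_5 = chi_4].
Sum = 0; so <chi_5, chi_4> = 0 (distinct irreducibles are orthogonal).

Justification: Compute term by term over conjugacy classes (|C| * chi_5(C) * conj(chi_4(C))):
  1*(3)*conj(3) + 6*(-1)*conj(1) + 3*(-1)*conj(-1) + 8*(0)*conj(0) + 6*(1)*conj(-1)
  = (9) + (-6) + (3) + (0) + (-6)
  = 0.
Dividing by |G| = 24 gives 0/24 = 0, matching the row-orthogonality relation <chi_5, chi_4> = [chi_5 = chi_4].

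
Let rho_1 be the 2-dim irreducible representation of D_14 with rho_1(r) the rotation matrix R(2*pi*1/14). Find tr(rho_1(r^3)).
chi_{rho_1}(r^3) = 2*cos(2*pi*1*3/14) = 2*cos(3*pi/7)

Solution. rho_1(r^3) is rotation by angle 2*pi*1*3/14, whose trace is 2*cos(2*pi*1*3/14) = 2*cos(3*pi/7).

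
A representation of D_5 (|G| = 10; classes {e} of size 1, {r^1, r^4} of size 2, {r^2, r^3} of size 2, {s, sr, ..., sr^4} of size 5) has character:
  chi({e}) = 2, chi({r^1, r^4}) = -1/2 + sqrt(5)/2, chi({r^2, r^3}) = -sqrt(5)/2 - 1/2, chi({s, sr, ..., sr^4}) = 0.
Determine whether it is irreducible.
Irreducible: <chi, chi> = 1.

Solution. <chi, chi> = (1/|G|) sum_C |C| * |chi(C)|^2 = (1/10)[1*|2|^2 + 2*|-1/2 + sqrt(5)/2|^2 + 2*|-sqrt(5)/2 - 1/2|^2 + 5*|0|^2]
  = (1/10)[(4) + (3 - sqrt(5)) + (sqrt(5) + 3) + (0)] = 10/10 = 1.
A character is irreducible iff <chi, chi> = 1, so this representation is irreducible.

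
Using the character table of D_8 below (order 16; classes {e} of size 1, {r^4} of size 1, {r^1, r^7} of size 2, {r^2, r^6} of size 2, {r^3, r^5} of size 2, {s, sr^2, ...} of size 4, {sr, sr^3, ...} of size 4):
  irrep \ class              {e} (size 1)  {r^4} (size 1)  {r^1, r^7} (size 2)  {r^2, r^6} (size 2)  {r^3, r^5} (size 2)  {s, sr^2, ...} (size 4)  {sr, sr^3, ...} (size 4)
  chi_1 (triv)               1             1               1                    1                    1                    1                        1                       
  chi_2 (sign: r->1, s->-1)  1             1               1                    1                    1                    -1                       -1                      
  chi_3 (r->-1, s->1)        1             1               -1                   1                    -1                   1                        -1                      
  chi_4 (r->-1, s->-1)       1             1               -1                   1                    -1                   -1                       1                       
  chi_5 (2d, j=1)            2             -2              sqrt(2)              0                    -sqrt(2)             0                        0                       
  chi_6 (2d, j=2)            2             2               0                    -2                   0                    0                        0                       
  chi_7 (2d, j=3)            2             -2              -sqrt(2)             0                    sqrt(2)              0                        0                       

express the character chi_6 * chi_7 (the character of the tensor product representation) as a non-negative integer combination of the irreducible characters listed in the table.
chi_6 tensor chi_7 = chi_5 + chi_7 (all other irreducibles have multiplicity 0).

Justification: The character of a tensor product is the pointwise product (chi_6 * chi_7)(C) = chi_6(C) * chi_7(C):
  {e}: (2)*(2), {r^4}: (2)*(-2), {r^1, r^7}: (0)*(-sqrt(2)), {r^2, r^6}: (-2)*(0), {r^3, r^5}: (0)*(sqrt(2)), {s, sr^2, ...}: (0)*(0), {sr, sr^3, ...}: (0)*(0)
so (chi_6 * chi_7) takes values
  {e} -> 4, {r^4} -> -4, {r^1, r^7} -> 0, {r^2, r^6} -> 0, {r^3, r^5} -> 0, {s, sr^2, ...} -> 0, {sr, sr^3, ...} -> 0.
Now take the inner product of this character with each irreducible chi from the table, <chi_6*chi_7, chi> = (1/16) sum_C |C| (chi_6*chi_7)(C) conj(chi(C)):
  <chi_6*chi_7, chi_1> = (1/16)[1*(4)*conj(1) + 1*(-4)*conj(1) + 2*(0)*conj(1) + 2*(0)*conj(1) + 2*(0)*conj(1) + 4*(0)*conj(1) + 4*(0)*conj(1)]
      = (1/16)[(4) + (-4) + (0) + (0) + (0) + (0) + (0)] = 0/16 = 0
  <chi_6*chi_7, chi_2> = (1/16)[1*(4)*conj(1) + 1*(-4)*conj(1) + 2*(0)*conj(1) + 2*(0)*conj(1) + 2*(0)*conj(1) + 4*(0)*conj(-1) + 4*(0)*conj(-1)]
      = (1/16)[(4) + (-4) + (0) + (0) + (0) + (0) + (0)] = 0/16 = 0
  <chi_6*chi_7, chi_3> = (1/16)[1*(4)*conj(1) + 1*(-4)*conj(1) + 2*(0)*conj(-1) + 2*(0)*conj(1) + 2*(0)*conj(-1) + 4*(0)*conj(1) + 4*(0)*conj(-1)]
      = (1/16)[(4) + (-4) + (0) + (0) + (0) + (0) + (0)] = 0/16 = 0
  <chi_6*chi_7, chi_4> = (1/16)[1*(4)*conj(1) + 1*(-4)*conj(1) + 2*(0)*conj(-1) + 2*(0)*conj(1) + 2*(0)*conj(-1) + 4*(0)*conj(-1) + 4*(0)*conj(1)]
      = (1/16)[(4) + (-4) + (0) + (0) + (0) + (0) + (0)] = 0/16 = 0
  <chi_6*chi_7, chi_5> = (1/16)[1*(4)*conj(2) + 1*(-4)*conj(-2) + 2*(0)*conj(sqrt(2)) + 2*(0)*conj(0) + 2*(0)*conj(-sqrt(2)) + 4*(0)*conj(0) + 4*(0)*conj(0)]
      = (1/16)[(8) + (8) + (0) + (0) + (0) + (0) + (0)] = 16/16 = 1
  <chi_6*chi_7, chi_6> = (1/16)[1*(4)*conj(2) + 1*(-4)*conj(2) + 2*(0)*conj(0) + 2*(0)*conj(-2) + 2*(0)*conj(0) + 4*(0)*conj(0) + 4*(0)*conj(0)]
      = (1/16)[(8) + (-8) + (0) + (0) + (0) + (0) + (0)] = 0/16 = 0
  <chi_6*chi_7, chi_7> = (1/16)[1*(4)*conj(2) + 1*(-4)*conj(-2) + 2*(0)*conj(-sqrt(2)) + 2*(0)*conj(0) + 2*(0)*conj(sqrt(2)) + 4*(0)*conj(0) + 4*(0)*conj(0)]
      = (1/16)[(8) + (8) + (0) + (0) + (0) + (0) + (0)] = 16/16 = 1
Hence the multiplicities are chi_5: 1, chi_7: 1. Dimension check: dim(chi_6)*dim(chi_7) = 2*2 = 4 and sum (mult * dim) = 1*2 + 1*2 = 4.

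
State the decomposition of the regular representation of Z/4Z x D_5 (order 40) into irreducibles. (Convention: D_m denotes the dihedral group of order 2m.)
Each irreducible V_i of dimension d_i appears with multiplicity d_i, i.e. rho_reg = (direct sum over all irreducibles V_i) d_i V_i. The irreducible dimensions for Z/4Z x D_5 are 1, 1, 1, 1, 1, 1, 1, 1, 2, 2, 2, 2, 2, 2, 2, 2: 8 irreducibles of dimension 1, each with multiplicity 1; 8 irreducibles of dimension 2, each with multiplicity 2. Total dimension 8*1*1 + 8*2*2 = 40 = |G|.

Argument: General theorem: in the regular representation of a finite group G, each irreducible appears with multiplicity equal to its dimension. Check: dim(rho_reg) = sum d_i^2 = 1 + 1 + 1 + 1 + 1 + 1 + 1 + 1 + 4 + 4 + 4 + 4 + 4 + 4 + 4 + 4 = 40 = |G|.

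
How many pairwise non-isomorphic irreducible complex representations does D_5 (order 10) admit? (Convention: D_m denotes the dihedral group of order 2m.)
4

Derivation: The number of irreducible complex representations of a finite group equals its number of conjugacy classes. D_5 has 4 conjugacy classes ((n+3)/2 for n odd), so D_5 (order 10) has exactly 4 irreducible complex representations.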